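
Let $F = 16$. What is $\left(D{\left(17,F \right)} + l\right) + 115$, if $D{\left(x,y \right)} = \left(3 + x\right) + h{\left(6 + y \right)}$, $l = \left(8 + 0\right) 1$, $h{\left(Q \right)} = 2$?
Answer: $145$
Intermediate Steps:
$l = 8$ ($l = 8 \cdot 1 = 8$)
$D{\left(x,y \right)} = 5 + x$ ($D{\left(x,y \right)} = \left(3 + x\right) + 2 = 5 + x$)
$\left(D{\left(17,F \right)} + l\right) + 115 = \left(\left(5 + 17\right) + 8\right) + 115 = \left(22 + 8\right) + 115 = 30 + 115 = 145$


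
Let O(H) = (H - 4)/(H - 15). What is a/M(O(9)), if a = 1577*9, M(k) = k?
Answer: -85158/5 ≈ -17032.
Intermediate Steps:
O(H) = (-4 + H)/(-15 + H)
a = 14193
a/M(O(9)) = 14193/(((-4 + 9)/(-15 + 9))) = 14193/((5/(-6))) = 14193/((-1/6*5)) = 14193/(-5/6) = 14193*(-6/5) = -85158/5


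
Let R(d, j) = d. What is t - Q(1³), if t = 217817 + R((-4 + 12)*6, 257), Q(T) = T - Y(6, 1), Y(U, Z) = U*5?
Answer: 217894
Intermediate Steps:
Y(U, Z) = 5*U
Q(T) = -30 + T (Q(T) = T - 5*6 = T - 1*30 = T - 30 = -30 + T)
t = 217865 (t = 217817 + (-4 + 12)*6 = 217817 + 8*6 = 217817 + 48 = 217865)
t - Q(1³) = 217865 - (-30 + 1³) = 217865 - (-30 + 1) = 217865 - 1*(-29) = 217865 + 29 = 217894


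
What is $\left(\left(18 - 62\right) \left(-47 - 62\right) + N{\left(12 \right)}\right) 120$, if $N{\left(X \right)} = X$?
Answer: $576960$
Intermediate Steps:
$\left(\left(18 - 62\right) \left(-47 - 62\right) + N{\left(12 \right)}\right) 120 = \left(\left(18 - 62\right) \left(-47 - 62\right) + 12\right) 120 = \left(\left(-44\right) \left(-109\right) + 12\right) 120 = \left(4796 + 12\right) 120 = 4808 \cdot 120 = 576960$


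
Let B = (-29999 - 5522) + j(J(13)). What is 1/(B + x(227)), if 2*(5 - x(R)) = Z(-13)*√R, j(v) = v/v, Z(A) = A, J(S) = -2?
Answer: -142060/5045222537 - 26*√227/5045222537 ≈ -2.8235e-5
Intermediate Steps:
j(v) = 1
B = -35520 (B = (-29999 - 5522) + 1 = -35521 + 1 = -35520)
x(R) = 5 + 13*√R/2 (x(R) = 5 - (-13)*√R/2 = 5 + 13*√R/2)
1/(B + x(227)) = 1/(-35520 + (5 + 13*√227/2)) = 1/(-35515 + 13*√227/2)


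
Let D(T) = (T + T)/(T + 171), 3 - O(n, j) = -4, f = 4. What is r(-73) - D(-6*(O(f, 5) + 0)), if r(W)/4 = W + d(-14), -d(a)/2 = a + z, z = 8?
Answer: -10464/43 ≈ -243.35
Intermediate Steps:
O(n, j) = 7 (O(n, j) = 3 - 1*(-4) = 3 + 4 = 7)
d(a) = -16 - 2*a (d(a) = -2*(a + 8) = -2*(8 + a) = -16 - 2*a)
r(W) = 48 + 4*W (r(W) = 4*(W + (-16 - 2*(-14))) = 4*(W + (-16 + 28)) = 4*(W + 12) = 4*(12 + W) = 48 + 4*W)
D(T) = 2*T/(171 + T) (D(T) = (2*T)/(171 + T) = 2*T/(171 + T))
r(-73) - D(-6*(O(f, 5) + 0)) = (48 + 4*(-73)) - 2*(-6*(7 + 0))/(171 - 6*(7 + 0)) = (48 - 292) - 2*(-6*7)/(171 - 6*7) = -244 - 2*(-42)/(171 - 42) = -244 - 2*(-42)/129 = -244 - 1*(-28/43) = -244 + 28/43 = -10464/43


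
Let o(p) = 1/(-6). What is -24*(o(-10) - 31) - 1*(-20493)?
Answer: 21241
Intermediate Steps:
o(p) = -⅙
-24*(o(-10) - 31) - 1*(-20493) = -24*(-⅙ - 31) - 1*(-20493) = -24*(-187/6) + 20493 = 748 + 20493 = 21241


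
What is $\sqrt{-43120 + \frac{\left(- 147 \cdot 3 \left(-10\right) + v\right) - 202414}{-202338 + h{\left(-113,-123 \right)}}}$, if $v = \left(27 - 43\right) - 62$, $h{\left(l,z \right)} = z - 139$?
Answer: $\frac{3 i \sqrt{491637822163}}{10130} \approx 207.65 i$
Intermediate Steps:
$h{\left(l,z \right)} = -139 + z$
$v = -78$ ($v = -16 - 62 = -78$)
$\sqrt{-43120 + \frac{\left(- 147 \cdot 3 \left(-10\right) + v\right) - 202414}{-202338 + h{\left(-113,-123 \right)}}} = \sqrt{-43120 + \frac{\left(- 147 \cdot 3 \left(-10\right) - 78\right) - 202414}{-202338 - 262}} = \sqrt{-43120 + \frac{\left(\left(-147\right) \left(-30\right) - 78\right) - 202414}{-202338 - 262}} = \sqrt{-43120 + \frac{\left(4410 - 78\right) - 202414}{-202600}} = \sqrt{-43120 + \left(4332 - 202414\right) \left(- \frac{1}{202600}\right)} = \sqrt{-43120 - - \frac{99041}{101300}} = \sqrt{-43120 + \frac{99041}{101300}} = \sqrt{- \frac{4367956959}{101300}} = \frac{3 i \sqrt{491637822163}}{10130}$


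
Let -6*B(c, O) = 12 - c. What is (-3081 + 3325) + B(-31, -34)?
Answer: 1421/6 ≈ 236.83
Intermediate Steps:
B(c, O) = -2 + c/6 (B(c, O) = -(12 - c)/6 = -2 + c/6)
(-3081 + 3325) + B(-31, -34) = (-3081 + 3325) + (-2 + (⅙)*(-31)) = 244 + (-2 - 31/6) = 244 - 43/6 = 1421/6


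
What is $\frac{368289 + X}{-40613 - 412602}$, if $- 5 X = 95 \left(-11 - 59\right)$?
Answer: $- \frac{369619}{453215} \approx -0.81555$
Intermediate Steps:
$X = 1330$ ($X = - \frac{95 \left(-11 - 59\right)}{5} = - \frac{95 \left(-70\right)}{5} = \left(- \frac{1}{5}\right) \left(-6650\right) = 1330$)
$\frac{368289 + X}{-40613 - 412602} = \frac{368289 + 1330}{-40613 - 412602} = \frac{369619}{-453215} = 369619 \left(- \frac{1}{453215}\right) = - \frac{369619}{453215}$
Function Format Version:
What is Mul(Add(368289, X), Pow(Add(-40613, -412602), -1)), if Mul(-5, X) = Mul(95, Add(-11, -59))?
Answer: Rational(-369619, 453215) ≈ -0.81555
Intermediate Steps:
X = 1330 (X = Mul(Rational(-1, 5), Mul(95, Add(-11, -59))) = Mul(Rational(-1, 5), Mul(95, -70)) = Mul(Rational(-1, 5), -6650) = 1330)
Mul(Add(368289, X), Pow(Add(-40613, -412602), -1)) = Mul(Add(368289, 1330), Pow(Add(-40613, -412602), -1)) = Mul(369619, Pow(-453215, -1)) = Mul(369619, Rational(-1, 453215)) = Rational(-369619, 453215)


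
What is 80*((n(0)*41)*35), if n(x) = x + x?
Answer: 0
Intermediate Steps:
n(x) = 2*x
80*((n(0)*41)*35) = 80*(((2*0)*41)*35) = 80*((0*41)*35) = 80*(0*35) = 80*0 = 0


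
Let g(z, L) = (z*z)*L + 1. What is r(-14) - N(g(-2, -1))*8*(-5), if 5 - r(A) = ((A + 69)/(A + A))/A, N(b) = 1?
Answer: 17585/392 ≈ 44.860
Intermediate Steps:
g(z, L) = 1 + L*z² (g(z, L) = z²*L + 1 = L*z² + 1 = 1 + L*z²)
r(A) = 5 - (69 + A)/(2*A²) (r(A) = 5 - (A + 69)/(A + A)/A = 5 - (69 + A)/((2*A))/A = 5 - (69 + A)*(1/(2*A))/A = 5 - (69 + A)/(2*A)/A = 5 - (69 + A)/(2*A²))
r(-14) - N(g(-2, -1))*8*(-5) = (½)*(-69 - 1*(-14) + 10*(-14)²)/(-14)² - 1*8*(-5) = (½)*(1/196)*(-69 + 14 + 10*196) - 8*(-5) = (½)*(1/196)*(-69 + 14 + 1960) - 1*(-40) = (½)*(1/196)*1905 + 40 = 1905/392 + 40 = 17585/392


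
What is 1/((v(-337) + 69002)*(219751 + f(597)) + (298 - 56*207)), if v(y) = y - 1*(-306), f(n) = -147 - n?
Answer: 1/15105120503 ≈ 6.6203e-11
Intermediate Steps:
v(y) = 306 + y (v(y) = y + 306 = 306 + y)
1/((v(-337) + 69002)*(219751 + f(597)) + (298 - 56*207)) = 1/(((306 - 337) + 69002)*(219751 + (-147 - 1*597)) + (298 - 56*207)) = 1/((-31 + 69002)*(219751 + (-147 - 597)) + (298 - 11592)) = 1/(68971*(219751 - 744) - 11294) = 1/(68971*219007 - 11294) = 1/(15105131797 - 11294) = 1/15105120503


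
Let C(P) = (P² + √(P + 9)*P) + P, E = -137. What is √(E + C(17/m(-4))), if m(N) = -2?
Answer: √(-293 - 17*√2)/2 ≈ 8.9028*I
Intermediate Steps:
C(P) = P + P² + P*√(9 + P) (C(P) = (P² + √(9 + P)*P) + P = (P² + P*√(9 + P)) + P = P + P² + P*√(9 + P))
√(E + C(17/m(-4))) = √(-137 + (17/(-2))*(1 + 17/(-2) + √(9 + 17/(-2)))) = √(-137 + (17*(-½))*(1 + 17*(-½) + √(9 + 17*(-½)))) = √(-137 - 17*(1 - 17/2 + √(9 - 17/2))/2) = √(-137 - 17*(1 - 17/2 + √(½))/2) = √(-137 - 17*(1 - 17/2 + √2/2)/2) = √(-137 - 17*(-15/2 + √2/2)/2) = √(-137 + (255/4 - 17*√2/4)) = √(-293/4 - 17*√2/4)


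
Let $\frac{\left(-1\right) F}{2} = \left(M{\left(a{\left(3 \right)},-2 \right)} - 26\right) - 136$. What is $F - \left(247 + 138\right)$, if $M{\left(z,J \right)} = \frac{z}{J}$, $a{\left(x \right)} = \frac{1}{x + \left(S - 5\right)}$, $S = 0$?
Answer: $- \frac{123}{2} \approx -61.5$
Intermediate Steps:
$a{\left(x \right)} = \frac{1}{-5 + x}$ ($a{\left(x \right)} = \frac{1}{x + \left(0 - 5\right)} = \frac{1}{x - 5} = \frac{1}{-5 + x}$)
$F = \frac{647}{2}$ ($F = - 2 \left(\left(\frac{1}{\left(-5 + 3\right) \left(-2\right)} - 26\right) - 136\right) = - 2 \left(\left(\frac{1}{-2} \left(- \frac{1}{2}\right) - 26\right) - 136\right) = - 2 \left(\left(\left(- \frac{1}{2}\right) \left(- \frac{1}{2}\right) - 26\right) - 136\right) = - 2 \left(\left(\frac{1}{4} - 26\right) - 136\right) = - 2 \left(- \frac{103}{4} - 136\right) = \left(-2\right) \left(- \frac{647}{4}\right) = \frac{647}{2} \approx 323.5$)
$F - \left(247 + 138\right) = \frac{647}{2} - \left(247 + 138\right) = \frac{647}{2} - 385 = - \frac{123}{2}$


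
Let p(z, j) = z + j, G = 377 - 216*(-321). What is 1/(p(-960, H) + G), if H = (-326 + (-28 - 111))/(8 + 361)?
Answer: 123/8456464 ≈ 1.4545e-5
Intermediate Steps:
H = -155/123 (H = (-326 - 139)/369 = -465*1/369 = -155/123 ≈ -1.2602)
G = 69713 (G = 377 + 69336 = 69713)
p(z, j) = j + z
1/(p(-960, H) + G) = 1/((-155/123 - 960) + 69713) = 1/(-118235/123 + 69713) = 1/(8456464/123) = 123/8456464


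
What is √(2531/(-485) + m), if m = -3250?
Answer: I*√765708785/485 ≈ 57.055*I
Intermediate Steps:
√(2531/(-485) + m) = √(2531/(-485) - 3250) = √(2531*(-1/485) - 3250) = √(-2531/485 - 3250) = √(-1578781/485) = I*√765708785/485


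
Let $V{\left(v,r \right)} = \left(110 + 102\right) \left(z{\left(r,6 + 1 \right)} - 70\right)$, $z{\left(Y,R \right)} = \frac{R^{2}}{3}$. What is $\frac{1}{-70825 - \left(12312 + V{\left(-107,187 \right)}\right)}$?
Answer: $- \frac{3}{215279} \approx -1.3935 \cdot 10^{-5}$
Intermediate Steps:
$z{\left(Y,R \right)} = \frac{R^{2}}{3}$ ($z{\left(Y,R \right)} = R^{2} \cdot \frac{1}{3} = \frac{R^{2}}{3}$)
$V{\left(v,r \right)} = - \frac{34132}{3}$ ($V{\left(v,r \right)} = \left(110 + 102\right) \left(\frac{\left(6 + 1\right)^{2}}{3} - 70\right) = 212 \left(\frac{7^{2}}{3} - 70\right) = 212 \left(\frac{1}{3} \cdot 49 - 70\right) = 212 \left(\frac{49}{3} - 70\right) = 212 \left(- \frac{161}{3}\right) = - \frac{34132}{3}$)
$\frac{1}{-70825 - \left(12312 + V{\left(-107,187 \right)}\right)} = \frac{1}{-70825 - \frac{2804}{3}} = \frac{1}{- \frac{215279}{3}} = - \frac{3}{215279}$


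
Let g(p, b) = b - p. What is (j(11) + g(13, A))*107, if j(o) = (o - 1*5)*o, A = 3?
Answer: 5992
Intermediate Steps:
j(o) = o*(-5 + o) (j(o) = (o - 5)*o = (-5 + o)*o = o*(-5 + o))
(j(11) + g(13, A))*107 = (11*(-5 + 11) + (3 - 1*13))*107 = (11*6 + (3 - 13))*107 = (66 - 10)*107 = 56*107 = 5992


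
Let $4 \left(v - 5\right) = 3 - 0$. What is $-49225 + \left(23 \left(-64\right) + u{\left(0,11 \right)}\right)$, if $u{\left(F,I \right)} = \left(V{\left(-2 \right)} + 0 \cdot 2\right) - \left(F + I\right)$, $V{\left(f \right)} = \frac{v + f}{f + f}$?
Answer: $- \frac{811343}{16} \approx -50709.0$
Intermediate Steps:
$v = \frac{23}{4}$ ($v = 5 + \frac{3 - 0}{4} = 5 + \frac{3 + 0}{4} = 5 + \frac{1}{4} \cdot 3 = 5 + \frac{3}{4} = \frac{23}{4} \approx 5.75$)
$V{\left(f \right)} = \frac{\frac{23}{4} + f}{2 f}$ ($V{\left(f \right)} = \frac{\frac{23}{4} + f}{f + f} = \frac{\frac{23}{4} + f}{2 f}$)
$u{\left(F,I \right)} = - \frac{15}{16} - F - I$ ($u{\left(F,I \right)} = \left(\frac{23 + 4 \left(-2\right)}{8 \left(-2\right)} + 0 \cdot 2\right) - \left(F + I\right) = \left(\frac{1}{8} \left(- \frac{1}{2}\right) \left(23 - 8\right) + 0\right) - \left(F + I\right) = \left(\frac{1}{8} \left(- \frac{1}{2}\right) 15 + 0\right) - \left(F + I\right) = \left(- \frac{15}{16} + 0\right) - \left(F + I\right) = - \frac{15}{16} - \left(F + I\right) = - \frac{15}{16} - F - I$)
$-49225 + \left(23 \left(-64\right) + u{\left(0,11 \right)}\right) = -49225 + \left(23 \left(-64\right) - \frac{191}{16}\right) = -49225 - \frac{23743}{16} = - \frac{811343}{16}$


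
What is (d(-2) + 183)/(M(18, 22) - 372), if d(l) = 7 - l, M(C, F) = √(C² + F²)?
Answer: -8928/17197 - 48*√202/17197 ≈ -0.55883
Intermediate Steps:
(d(-2) + 183)/(M(18, 22) - 372) = ((7 - 1*(-2)) + 183)/(√(18² + 22²) - 372) = ((7 + 2) + 183)/(√(324 + 484) - 372) = (9 + 183)/(√808 - 372) = 192/(2*√202 - 372) = 192/(-372 + 2*√202)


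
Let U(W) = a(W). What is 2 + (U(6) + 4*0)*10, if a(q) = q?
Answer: 62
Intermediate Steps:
U(W) = W
2 + (U(6) + 4*0)*10 = 2 + (6 + 4*0)*10 = 2 + (6 + 0)*10 = 2 + 6*10 = 2 + 60 = 62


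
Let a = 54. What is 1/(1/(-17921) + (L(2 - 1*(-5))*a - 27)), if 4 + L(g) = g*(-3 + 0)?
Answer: -17921/24677218 ≈ -0.00072622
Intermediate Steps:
L(g) = -4 - 3*g (L(g) = -4 + g*(-3 + 0) = -4 + g*(-3) = -4 - 3*g)
1/(1/(-17921) + (L(2 - 1*(-5))*a - 27)) = 1/(1/(-17921) + ((-4 - 3*(2 - 1*(-5)))*54 - 27)) = 1/(-1/17921 + ((-4 - 3*(2 + 5))*54 - 27)) = 1/(-1/17921 + ((-4 - 3*7)*54 - 27)) = 1/(-1/17921 + ((-4 - 21)*54 - 27)) = 1/(-1/17921 + (-25*54 - 27)) = 1/(-1/17921 + (-1350 - 27)) = 1/(-1/17921 - 1377) = 1/(-24677218/17921) = -17921/24677218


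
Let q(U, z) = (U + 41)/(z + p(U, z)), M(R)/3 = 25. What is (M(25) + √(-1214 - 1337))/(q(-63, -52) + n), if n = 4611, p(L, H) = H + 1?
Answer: 1545/94991 + 103*I*√2551/474955 ≈ 0.016265 + 0.010953*I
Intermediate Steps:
M(R) = 75 (M(R) = 3*25 = 75)
p(L, H) = 1 + H
q(U, z) = (41 + U)/(1 + 2*z) (q(U, z) = (U + 41)/(z + (1 + z)) = (41 + U)/(1 + 2*z))
(M(25) + √(-1214 - 1337))/(q(-63, -52) + n) = (75 + √(-1214 - 1337))/((41 - 63)/(1 + 2*(-52)) + 4611) = (75 + √(-2551))/(-22/(1 - 104) + 4611) = (75 + I*√2551)/(-22/(-103) + 4611) = (75 + I*√2551)/(-1/103*(-22) + 4611) = (75 + I*√2551)/(22/103 + 4611) = (75 + I*√2551)/(474955/103) = (75 + I*√2551)*(103/474955) = 1545/94991 + 103*I*√2551/474955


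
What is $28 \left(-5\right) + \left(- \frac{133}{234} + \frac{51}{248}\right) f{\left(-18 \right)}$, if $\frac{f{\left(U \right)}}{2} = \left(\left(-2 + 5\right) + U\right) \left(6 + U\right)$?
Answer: $- \frac{109045}{403} \approx -270.58$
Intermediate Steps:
$f{\left(U \right)} = 2 \left(3 + U\right) \left(6 + U\right)$ ($f{\left(U \right)} = 2 \left(\left(-2 + 5\right) + U\right) \left(6 + U\right) = 2 \left(3 + U\right) \left(6 + U\right)$)
$28 \left(-5\right) + \left(- \frac{133}{234} + \frac{51}{248}\right) f{\left(-18 \right)} = 28 \left(-5\right) + \left(- \frac{133}{234} + \frac{51}{248}\right) \left(36 + 2 \left(-18\right)^{2} + 18 \left(-18\right)\right) = -140 + \left(\left(-133\right) \frac{1}{234} + 51 \cdot \frac{1}{248}\right) \left(36 + 2 \cdot 324 - 324\right) = -140 + \left(- \frac{133}{234} + \frac{51}{248}\right) \left(36 + 648 - 324\right) = -140 - \frac{52625}{403} = - \frac{109045}{403}$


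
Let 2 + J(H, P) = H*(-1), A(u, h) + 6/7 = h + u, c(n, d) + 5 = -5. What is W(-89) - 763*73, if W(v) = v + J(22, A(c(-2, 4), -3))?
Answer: -55812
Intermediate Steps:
c(n, d) = -10 (c(n, d) = -5 - 5 = -10)
A(u, h) = -6/7 + h + u (A(u, h) = -6/7 + (h + u) = -6/7 + h + u)
J(H, P) = -2 - H (J(H, P) = -2 + H*(-1) = -2 - H)
W(v) = -24 + v (W(v) = v + (-2 - 1*22) = v + (-2 - 22) = v - 24 = -24 + v)
W(-89) - 763*73 = (-24 - 89) - 763*73 = -113 - 1*55699 = -113 - 55699 = -55812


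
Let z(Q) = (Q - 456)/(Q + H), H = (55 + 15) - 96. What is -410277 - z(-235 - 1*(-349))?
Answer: -18052017/44 ≈ -4.1027e+5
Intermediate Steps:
H = -26 (H = 70 - 96 = -26)
z(Q) = (-456 + Q)/(-26 + Q) (z(Q) = (Q - 456)/(Q - 26) = (-456 + Q)/(-26 + Q))
-410277 - z(-235 - 1*(-349)) = -410277 - (-456 + (-235 - 1*(-349)))/(-26 + (-235 - 1*(-349))) = -410277 - (-456 + (-235 + 349))/(-26 + (-235 + 349)) = -410277 - (-456 + 114)/(-26 + 114) = -410277 - (-342)/88 = -410277 - 1*(-171/44) = -410277 + 171/44 = -18052017/44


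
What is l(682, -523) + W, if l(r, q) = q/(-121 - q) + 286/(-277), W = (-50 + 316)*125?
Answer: 3702260657/111354 ≈ 33248.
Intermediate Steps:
W = 33250 (W = 266*125 = 33250)
l(r, q) = -286/277 + q/(-121 - q) (l(r, q) = q/(-121 - q) + 286*(-1/277) = q/(-121 - q) - 286/277 = -286/277 + q/(-121 - q))
l(682, -523) + W = (-34606 - 563*(-523))/(277*(121 - 523)) + 33250 = (1/277)*(-34606 + 294449)/(-402) + 33250 = (1/277)*(-1/402)*259843 + 33250 = -259843/111354 + 33250 = 3702260657/111354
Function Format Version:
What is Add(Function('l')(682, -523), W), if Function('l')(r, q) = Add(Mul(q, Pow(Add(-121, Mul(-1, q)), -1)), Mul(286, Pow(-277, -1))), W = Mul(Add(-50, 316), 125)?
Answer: Rational(3702260657, 111354) ≈ 33248.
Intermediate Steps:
W = 33250 (W = Mul(266, 125) = 33250)
Function('l')(r, q) = Add(Rational(-286, 277), Mul(q, Pow(Add(-121, Mul(-1, q)), -1))) (Function('l')(r, q) = Add(Mul(q, Pow(Add(-121, Mul(-1, q)), -1)), Mul(286, Rational(-1, 277))) = Add(Mul(q, Pow(Add(-121, Mul(-1, q)), -1)), Rational(-286, 277)) = Add(Rational(-286, 277), Mul(q, Pow(Add(-121, Mul(-1, q)), -1))))
Add(Function('l')(682, -523), W) = Add(Mul(Rational(1, 277), Pow(Add(121, -523), -1), Add(-34606, Mul(-563, -523))), 33250) = Add(Mul(Rational(1, 277), Pow(-402, -1), Add(-34606, 294449)), 33250) = Add(Mul(Rational(1, 277), Rational(-1, 402), 259843), 33250) = Add(Rational(-259843, 111354), 33250) = Rational(3702260657, 111354)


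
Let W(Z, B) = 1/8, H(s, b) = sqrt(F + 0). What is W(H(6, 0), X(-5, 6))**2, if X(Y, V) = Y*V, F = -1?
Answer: 1/64 ≈ 0.015625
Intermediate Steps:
X(Y, V) = V*Y
H(s, b) = I (H(s, b) = sqrt(-1 + 0) = sqrt(-1) = I)
W(Z, B) = 1/8
W(H(6, 0), X(-5, 6))**2 = (1/8)**2 = 1/64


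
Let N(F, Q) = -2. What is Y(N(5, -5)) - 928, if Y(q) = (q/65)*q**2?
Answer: -60328/65 ≈ -928.12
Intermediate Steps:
Y(q) = q**3/65 (Y(q) = (q*(1/65))*q**2 = (q/65)*q**2 = q**3/65)
Y(N(5, -5)) - 928 = (1/65)*(-2)**3 - 928 = (1/65)*(-8) - 928 = -8/65 - 928 = -60328/65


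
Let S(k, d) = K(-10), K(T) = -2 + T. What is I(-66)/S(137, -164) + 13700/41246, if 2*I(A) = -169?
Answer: 3649687/494952 ≈ 7.3738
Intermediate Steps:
S(k, d) = -12 (S(k, d) = -2 - 10 = -12)
I(A) = -169/2 (I(A) = (1/2)*(-169) = -169/2)
I(-66)/S(137, -164) + 13700/41246 = -169/2/(-12) + 13700/41246 = -169/2*(-1/12) + 13700*(1/41246) = 169/24 + 6850/20623 = 3649687/494952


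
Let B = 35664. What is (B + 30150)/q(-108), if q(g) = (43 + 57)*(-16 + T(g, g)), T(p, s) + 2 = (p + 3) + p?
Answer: -1567/550 ≈ -2.8491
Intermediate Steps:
T(p, s) = 1 + 2*p (T(p, s) = -2 + ((p + 3) + p) = -2 + ((3 + p) + p) = -2 + (3 + 2*p) = 1 + 2*p)
q(g) = -1500 + 200*g (q(g) = (43 + 57)*(-16 + (1 + 2*g)) = 100*(-15 + 2*g) = -1500 + 200*g)
(B + 30150)/q(-108) = (35664 + 30150)/(-1500 + 200*(-108)) = 65814/(-1500 - 21600) = 65814/(-23100) = 65814*(-1/23100) = -1567/550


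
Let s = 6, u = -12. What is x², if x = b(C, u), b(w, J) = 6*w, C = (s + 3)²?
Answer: 236196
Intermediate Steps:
C = 81 (C = (6 + 3)² = 9² = 81)
x = 486 (x = 6*81 = 486)
x² = 486² = 236196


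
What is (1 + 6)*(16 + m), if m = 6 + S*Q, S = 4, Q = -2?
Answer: 98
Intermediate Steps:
m = -2 (m = 6 + 4*(-2) = 6 - 8 = -2)
(1 + 6)*(16 + m) = (1 + 6)*(16 - 2) = 7*14 = 98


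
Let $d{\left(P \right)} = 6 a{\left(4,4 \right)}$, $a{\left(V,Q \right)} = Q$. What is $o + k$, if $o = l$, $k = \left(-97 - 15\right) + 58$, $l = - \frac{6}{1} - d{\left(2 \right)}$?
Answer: $-84$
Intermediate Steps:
$d{\left(P \right)} = 24$ ($d{\left(P \right)} = 6 \cdot 4 = 24$)
$l = -30$ ($l = - \frac{6}{1} - 24 = \left(-6\right) 1 - 24 = -6 - 24 = -30$)
$k = -54$ ($k = -112 + 58 = -54$)
$o = -30$
$o + k = -30 - 54 = -84$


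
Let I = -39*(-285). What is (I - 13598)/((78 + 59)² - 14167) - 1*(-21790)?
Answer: 7713469/354 ≈ 21789.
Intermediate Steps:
I = 11115
(I - 13598)/((78 + 59)² - 14167) - 1*(-21790) = (11115 - 13598)/((78 + 59)² - 14167) - 1*(-21790) = -2483/(137² - 14167) + 21790 = -2483/(18769 - 14167) + 21790 = -2483/4602 + 21790 = -2483*1/4602 + 21790 = -191/354 + 21790 = 7713469/354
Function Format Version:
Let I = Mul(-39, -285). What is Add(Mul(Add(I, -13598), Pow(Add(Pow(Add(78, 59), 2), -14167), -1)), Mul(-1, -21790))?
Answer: Rational(7713469, 354) ≈ 21789.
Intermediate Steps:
I = 11115
Add(Mul(Add(I, -13598), Pow(Add(Pow(Add(78, 59), 2), -14167), -1)), Mul(-1, -21790)) = Add(Mul(Add(11115, -13598), Pow(Add(Pow(Add(78, 59), 2), -14167), -1)), Mul(-1, -21790)) = Add(Mul(-2483, Pow(Add(Pow(137, 2), -14167), -1)), 21790) = Add(Mul(-2483, Pow(Add(18769, -14167), -1)), 21790) = Add(Mul(-2483, Pow(4602, -1)), 21790) = Add(Mul(-2483, Rational(1, 4602)), 21790) = Add(Rational(-191, 354), 21790) = Rational(7713469, 354)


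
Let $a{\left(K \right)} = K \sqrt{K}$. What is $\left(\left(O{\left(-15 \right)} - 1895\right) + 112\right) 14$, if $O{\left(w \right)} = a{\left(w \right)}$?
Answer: $-24962 - 210 i \sqrt{15} \approx -24962.0 - 813.33 i$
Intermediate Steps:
$a{\left(K \right)} = K^{\frac{3}{2}}$
$O{\left(w \right)} = w^{\frac{3}{2}}$
$\left(\left(O{\left(-15 \right)} - 1895\right) + 112\right) 14 = \left(\left(\left(-15\right)^{\frac{3}{2}} - 1895\right) + 112\right) 14 = \left(\left(- 15 i \sqrt{15} - 1895\right) + 112\right) 14 = \left(\left(-1895 - 15 i \sqrt{15}\right) + 112\right) 14 = \left(-1783 - 15 i \sqrt{15}\right) 14 = -24962 - 210 i \sqrt{15}$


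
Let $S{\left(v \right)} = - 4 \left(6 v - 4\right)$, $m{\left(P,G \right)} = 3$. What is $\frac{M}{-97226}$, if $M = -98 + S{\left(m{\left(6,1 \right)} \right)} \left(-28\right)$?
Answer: $- \frac{735}{48613} \approx -0.015119$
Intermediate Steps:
$S{\left(v \right)} = 16 - 24 v$ ($S{\left(v \right)} = - 4 \left(-4 + 6 v\right) = 16 - 24 v$)
$M = 1470$ ($M = -98 + \left(16 - 72\right) \left(-28\right) = -98 - -1568 = -98 + 1568 = 1470$)
$\frac{M}{-97226} = \frac{1470}{-97226} = 1470 \left(- \frac{1}{97226}\right) = - \frac{735}{48613}$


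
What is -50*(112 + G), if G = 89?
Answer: -10050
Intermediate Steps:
-50*(112 + G) = -50*(112 + 89) = -50*201 = -10050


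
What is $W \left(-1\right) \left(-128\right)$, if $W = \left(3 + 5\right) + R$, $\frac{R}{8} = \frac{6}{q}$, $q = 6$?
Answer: $2048$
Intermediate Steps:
$R = 8$ ($R = 8 \cdot \frac{6}{6} = 8 \cdot 6 \cdot \frac{1}{6} = 8 \cdot 1 = 8$)
$W = 16$ ($W = \left(3 + 5\right) + 8 = 8 + 8 = 16$)
$W \left(-1\right) \left(-128\right) = 16 \left(-1\right) \left(-128\right) = \left(-16\right) \left(-128\right) = 2048$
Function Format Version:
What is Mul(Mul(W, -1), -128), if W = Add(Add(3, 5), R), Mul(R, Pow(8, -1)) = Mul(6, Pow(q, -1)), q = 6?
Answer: 2048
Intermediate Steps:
R = 8 (R = Mul(8, Mul(6, Pow(6, -1))) = Mul(8, Mul(6, Rational(1, 6))) = Mul(8, 1) = 8)
W = 16 (W = Add(Add(3, 5), 8) = Add(8, 8) = 16)
Mul(Mul(W, -1), -128) = Mul(Mul(16, -1), -128) = Mul(-16, -128) = 2048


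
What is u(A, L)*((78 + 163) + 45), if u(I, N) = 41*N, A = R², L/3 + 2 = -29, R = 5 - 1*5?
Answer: -1090518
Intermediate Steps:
R = 0 (R = 5 - 5 = 0)
L = -93 (L = -6 + 3*(-29) = -6 - 87 = -93)
A = 0 (A = 0² = 0)
u(A, L)*((78 + 163) + 45) = (41*(-93))*((78 + 163) + 45) = -3813*(241 + 45) = -3813*286 = -1090518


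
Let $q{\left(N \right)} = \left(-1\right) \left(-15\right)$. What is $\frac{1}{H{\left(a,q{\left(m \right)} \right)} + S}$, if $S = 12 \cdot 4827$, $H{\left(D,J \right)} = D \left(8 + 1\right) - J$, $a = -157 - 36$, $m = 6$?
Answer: $\frac{1}{56172} \approx 1.7802 \cdot 10^{-5}$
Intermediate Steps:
$q{\left(N \right)} = 15$
$a = -193$
$H{\left(D,J \right)} = - J + 9 D$ ($H{\left(D,J \right)} = D 9 - J = 9 D - J = - J + 9 D$)
$S = 57924$
$\frac{1}{H{\left(a,q{\left(m \right)} \right)} + S} = \frac{1}{\left(\left(-1\right) 15 + 9 \left(-193\right)\right) + 57924} = \frac{1}{\left(-15 - 1737\right) + 57924} = \frac{1}{-1752 + 57924} = \frac{1}{56172}$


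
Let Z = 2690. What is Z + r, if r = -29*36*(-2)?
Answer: 4778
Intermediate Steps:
r = 2088 (r = -1044*(-2) = 2088)
Z + r = 2690 + 2088 = 4778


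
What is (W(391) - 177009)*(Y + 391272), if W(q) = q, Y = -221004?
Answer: -30072393624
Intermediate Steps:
(W(391) - 177009)*(Y + 391272) = (391 - 177009)*(-221004 + 391272) = -176618*170268 = -30072393624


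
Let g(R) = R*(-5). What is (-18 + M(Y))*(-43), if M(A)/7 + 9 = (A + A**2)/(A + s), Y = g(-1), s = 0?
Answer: 1677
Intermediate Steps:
g(R) = -5*R
Y = 5 (Y = -5*(-1) = 5)
M(A) = -63 + 7*(A + A**2)/A (M(A) = -63 + 7*((A + A**2)/(A + 0)) = -63 + 7*((A + A**2)/A) = -63 + 7*(A + A**2)/A)
(-18 + M(Y))*(-43) = (-18 + (-56 + 7*5))*(-43) = (-18 + (-56 + 35))*(-43) = (-18 - 21)*(-43) = -39*(-43) = 1677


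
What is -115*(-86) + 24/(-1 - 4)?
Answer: 49426/5 ≈ 9885.2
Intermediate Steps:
-115*(-86) + 24/(-1 - 4) = 9890 + 24/(-5) = 9890 - ⅕*24 = 9890 - 24/5 = 49426/5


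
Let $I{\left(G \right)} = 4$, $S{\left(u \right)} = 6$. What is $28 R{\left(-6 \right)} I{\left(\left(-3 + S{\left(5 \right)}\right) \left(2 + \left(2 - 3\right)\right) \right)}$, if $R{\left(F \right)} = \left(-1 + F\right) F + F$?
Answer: $4032$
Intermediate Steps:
$R{\left(F \right)} = F + F \left(-1 + F\right)$ ($R{\left(F \right)} = F \left(-1 + F\right) + F = F + F \left(-1 + F\right)$)
$28 R{\left(-6 \right)} I{\left(\left(-3 + S{\left(5 \right)}\right) \left(2 + \left(2 - 3\right)\right) \right)} = 28 \left(-6\right)^{2} \cdot 4 = 28 \cdot 36 \cdot 4 = 1008 \cdot 4 = 4032$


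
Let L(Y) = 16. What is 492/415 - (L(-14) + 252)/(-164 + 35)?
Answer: 174688/53535 ≈ 3.2631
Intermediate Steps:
492/415 - (L(-14) + 252)/(-164 + 35) = 492/415 - (16 + 252)/(-164 + 35) = 492*(1/415) - 268/(-129) = 492/415 - 268*(-1)/129 = 492/415 - 1*(-268/129) = 492/415 + 268/129 = 174688/53535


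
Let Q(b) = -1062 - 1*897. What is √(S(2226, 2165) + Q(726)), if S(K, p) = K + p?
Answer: 8*√38 ≈ 49.315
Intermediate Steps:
Q(b) = -1959 (Q(b) = -1062 - 897 = -1959)
√(S(2226, 2165) + Q(726)) = √((2226 + 2165) - 1959) = √(4391 - 1959) = √2432 = 8*√38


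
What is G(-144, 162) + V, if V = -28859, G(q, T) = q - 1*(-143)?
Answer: -28860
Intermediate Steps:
G(q, T) = 143 + q (G(q, T) = q + 143 = 143 + q)
G(-144, 162) + V = (143 - 144) - 28859 = -1 - 28859 = -28860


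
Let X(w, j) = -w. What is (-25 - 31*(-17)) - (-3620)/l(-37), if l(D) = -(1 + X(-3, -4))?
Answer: -403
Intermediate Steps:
l(D) = -4 (l(D) = -(1 - 1*(-3)) = -(1 + 3) = -1*4 = -4)
(-25 - 31*(-17)) - (-3620)/l(-37) = (-25 - 31*(-17)) - (-3620)/(-4) = (-25 + 527) - (-3620)*(-1)/4 = 502 - 1*905 = 502 - 905 = -403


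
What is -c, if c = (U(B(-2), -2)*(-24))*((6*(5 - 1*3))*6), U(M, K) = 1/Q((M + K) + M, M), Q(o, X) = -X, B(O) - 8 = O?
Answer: -288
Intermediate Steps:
B(O) = 8 + O
U(M, K) = -1/M (U(M, K) = 1/(-M) = -1/M)
c = 288 (c = (-1/(8 - 2)*(-24))*((6*(5 - 1*3))*6) = (-1/6*(-24))*((6*(5 - 3))*6) = (-1*1/6*(-24))*((6*2)*6) = (-1/6*(-24))*(12*6) = 4*72 = 288)
-c = -1*288 = -288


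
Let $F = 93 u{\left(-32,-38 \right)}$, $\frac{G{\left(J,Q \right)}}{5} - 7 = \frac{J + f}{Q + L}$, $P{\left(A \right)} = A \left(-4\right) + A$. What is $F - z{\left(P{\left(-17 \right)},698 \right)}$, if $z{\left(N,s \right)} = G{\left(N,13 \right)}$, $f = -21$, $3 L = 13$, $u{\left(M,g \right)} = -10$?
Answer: $- \frac{25315}{26} \approx -973.65$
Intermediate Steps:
$L = \frac{13}{3}$ ($L = \frac{1}{3} \cdot 13 = \frac{13}{3} \approx 4.3333$)
$P{\left(A \right)} = - 3 A$ ($P{\left(A \right)} = - 4 A + A = - 3 A$)
$G{\left(J,Q \right)} = 35 + \frac{5 \left(-21 + J\right)}{\frac{13}{3} + Q}$ ($G{\left(J,Q \right)} = 35 + 5 \frac{J - 21}{Q + \frac{13}{3}} = 35 + 5 \frac{-21 + J}{\frac{13}{3} + Q} = 35 + \frac{5 \left(-21 + J\right)}{\frac{13}{3} + Q}$)
$z{\left(N,s \right)} = \frac{1505}{52} + \frac{15 N}{52}$ ($z{\left(N,s \right)} = \frac{5 \left(28 + 3 N + 21 \cdot 13\right)}{13 + 3 \cdot 13} = \frac{5 \left(28 + 3 N + 273\right)}{13 + 39} = \frac{5 \left(301 + 3 N\right)}{52} = 5 \cdot \frac{1}{52} \left(301 + 3 N\right) = \frac{1505}{52} + \frac{15 N}{52}$)
$F = -930$ ($F = 93 \left(-10\right) = -930$)
$F - z{\left(P{\left(-17 \right)},698 \right)} = -930 - \left(\frac{1505}{52} + \frac{15 \left(\left(-3\right) \left(-17\right)\right)}{52}\right) = -930 - \left(\frac{1505}{52} + \frac{15}{52} \cdot 51\right) = -930 - \left(\frac{1505}{52} + \frac{765}{52}\right) = -930 - \frac{1135}{26} = - \frac{25315}{26}$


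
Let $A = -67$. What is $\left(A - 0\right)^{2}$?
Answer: $4489$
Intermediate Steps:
$\left(A - 0\right)^{2} = \left(-67 - 0\right)^{2} = \left(-67 + 0\right)^{2} = \left(-67\right)^{2} = 4489$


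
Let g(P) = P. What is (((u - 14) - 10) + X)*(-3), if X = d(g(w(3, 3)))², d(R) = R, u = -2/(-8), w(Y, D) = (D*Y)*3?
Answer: -8463/4 ≈ -2115.8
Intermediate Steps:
w(Y, D) = 3*D*Y
u = ¼ (u = -2*(-⅛) = ¼ ≈ 0.25000)
X = 729 (X = (3*3*3)² = 27² = 729)
(((u - 14) - 10) + X)*(-3) = (((¼ - 14) - 10) + 729)*(-3) = ((-55/4 - 10) + 729)*(-3) = (-95/4 + 729)*(-3) = (2821/4)*(-3) = -8463/4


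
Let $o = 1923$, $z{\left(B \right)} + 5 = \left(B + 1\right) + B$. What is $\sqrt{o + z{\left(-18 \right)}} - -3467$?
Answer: $3467 + \sqrt{1883} \approx 3510.4$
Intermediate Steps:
$z{\left(B \right)} = -4 + 2 B$ ($z{\left(B \right)} = -5 + \left(\left(B + 1\right) + B\right) = -5 + \left(\left(1 + B\right) + B\right) = -5 + \left(1 + 2 B\right) = -4 + 2 B$)
$\sqrt{o + z{\left(-18 \right)}} - -3467 = \sqrt{1923 + \left(-4 + 2 \left(-18\right)\right)} - -3467 = \sqrt{1923 - 40} + 3467 = \sqrt{1883} + 3467 = 3467 + \sqrt{1883}$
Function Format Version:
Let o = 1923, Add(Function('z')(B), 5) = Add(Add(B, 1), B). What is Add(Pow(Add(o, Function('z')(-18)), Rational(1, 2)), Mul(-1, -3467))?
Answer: Add(3467, Pow(1883, Rational(1, 2))) ≈ 3510.4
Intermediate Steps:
Function('z')(B) = Add(-4, Mul(2, B)) (Function('z')(B) = Add(-5, Add(Add(B, 1), B)) = Add(-5, Add(Add(1, B), B)) = Add(-5, Add(1, Mul(2, B))) = Add(-4, Mul(2, B)))
Add(Pow(Add(o, Function('z')(-18)), Rational(1, 2)), Mul(-1, -3467)) = Add(Pow(Add(1923, Add(-4, Mul(2, -18))), Rational(1, 2)), Mul(-1, -3467)) = Add(Pow(Add(1923, Add(-4, -36)), Rational(1, 2)), 3467) = Add(Pow(Add(1923, -40), Rational(1, 2)), 3467) = Add(Pow(1883, Rational(1, 2)), 3467) = Add(3467, Pow(1883, Rational(1, 2)))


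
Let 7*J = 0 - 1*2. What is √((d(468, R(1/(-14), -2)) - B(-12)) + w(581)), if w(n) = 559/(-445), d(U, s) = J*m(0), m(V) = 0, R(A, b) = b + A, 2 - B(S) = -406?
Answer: I*√81042955/445 ≈ 20.23*I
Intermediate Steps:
B(S) = 408 (B(S) = 2 - 1*(-406) = 2 + 406 = 408)
J = -2/7 (J = (0 - 1*2)/7 = (0 - 2)/7 = (⅐)*(-2) = -2/7 ≈ -0.28571)
R(A, b) = A + b
d(U, s) = 0 (d(U, s) = -2/7*0 = 0)
w(n) = -559/445 (w(n) = 559*(-1/445) = -559/445)
√((d(468, R(1/(-14), -2)) - B(-12)) + w(581)) = √((0 - 1*408) - 559/445) = √((0 - 408) - 559/445) = √(-408 - 559/445) = √(-182119/445) = I*√81042955/445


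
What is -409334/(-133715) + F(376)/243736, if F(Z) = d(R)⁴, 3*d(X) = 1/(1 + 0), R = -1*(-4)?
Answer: 8081324111459/2639883898440 ≈ 3.0612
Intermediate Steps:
R = 4
d(X) = ⅓ (d(X) = 1/(3*(1 + 0)) = (⅓)/1 = (⅓)*1 = ⅓)
F(Z) = 1/81 (F(Z) = (⅓)⁴ = 1/81)
-409334/(-133715) + F(376)/243736 = -409334/(-133715) + (1/81)/243736 = -409334*(-1/133715) + (1/81)*(1/243736) = 409334/133715 + 1/19742616 = 8081324111459/2639883898440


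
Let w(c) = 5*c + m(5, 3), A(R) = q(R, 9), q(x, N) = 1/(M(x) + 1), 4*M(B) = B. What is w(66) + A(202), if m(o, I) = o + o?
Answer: 35022/103 ≈ 340.02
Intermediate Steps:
M(B) = B/4
m(o, I) = 2*o
q(x, N) = 1/(1 + x/4) (q(x, N) = 1/(x/4 + 1) = 1/(1 + x/4))
A(R) = 4/(4 + R)
w(c) = 10 + 5*c (w(c) = 5*c + 2*5 = 5*c + 10 = 10 + 5*c)
w(66) + A(202) = (10 + 5*66) + 4/(4 + 202) = (10 + 330) + 4/206 = 340 + 4*(1/206) = 340 + 2/103 = 35022/103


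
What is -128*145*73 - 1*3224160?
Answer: -4579040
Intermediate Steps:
-128*145*73 - 1*3224160 = -18560*73 - 3224160 = -1354880 - 3224160 = -4579040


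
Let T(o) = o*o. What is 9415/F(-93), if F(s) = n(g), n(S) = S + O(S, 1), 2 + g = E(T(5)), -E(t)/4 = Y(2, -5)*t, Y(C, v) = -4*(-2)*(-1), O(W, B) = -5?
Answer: 9415/793 ≈ 11.873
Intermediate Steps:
Y(C, v) = -8 (Y(C, v) = 8*(-1) = -8)
T(o) = o**2
E(t) = 32*t (E(t) = -(-32)*t = 32*t)
g = 798 (g = -2 + 32*5**2 = -2 + 32*25 = -2 + 800 = 798)
n(S) = -5 + S (n(S) = S - 5 = -5 + S)
F(s) = 793 (F(s) = -5 + 798 = 793)
9415/F(-93) = 9415/793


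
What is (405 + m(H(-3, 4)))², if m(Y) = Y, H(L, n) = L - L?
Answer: 164025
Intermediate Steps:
H(L, n) = 0
(405 + m(H(-3, 4)))² = (405 + 0)² = 405² = 164025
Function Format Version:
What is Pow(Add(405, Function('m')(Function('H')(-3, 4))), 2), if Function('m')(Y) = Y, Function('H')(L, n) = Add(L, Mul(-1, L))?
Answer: 164025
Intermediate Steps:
Function('H')(L, n) = 0
Pow(Add(405, Function('m')(Function('H')(-3, 4))), 2) = Pow(Add(405, 0), 2) = Pow(405, 2) = 164025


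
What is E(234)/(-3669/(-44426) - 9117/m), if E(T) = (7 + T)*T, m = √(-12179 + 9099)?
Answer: 786440806231080/4556967624875579 - 56375028471564036*I*√770/4556967624875579 ≈ 0.17258 - 343.29*I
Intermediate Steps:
m = 2*I*√770 (m = √(-3080) = 2*I*√770 ≈ 55.498*I)
E(T) = T*(7 + T)
E(234)/(-3669/(-44426) - 9117/m) = (234*(7 + 234))/(-3669/(-44426) - 9117*(-I*√770/1540)) = (234*241)/(-3669*(-1/44426) - (-9117)*I*√770/1540) = 56394/(3669/44426 + 9117*I*√770/1540)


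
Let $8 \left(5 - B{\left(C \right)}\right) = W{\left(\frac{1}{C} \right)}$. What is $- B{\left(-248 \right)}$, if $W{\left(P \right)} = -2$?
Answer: $- \frac{21}{4} \approx -5.25$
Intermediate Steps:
$B{\left(C \right)} = \frac{21}{4}$ ($B{\left(C \right)} = 5 - - \frac{1}{4} = 5 + \frac{1}{4} = \frac{21}{4}$)
$- B{\left(-248 \right)} = \left(-1\right) \frac{21}{4} = - \frac{21}{4}$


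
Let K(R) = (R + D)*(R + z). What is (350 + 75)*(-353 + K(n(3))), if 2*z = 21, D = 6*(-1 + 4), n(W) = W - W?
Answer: -69700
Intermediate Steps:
n(W) = 0
D = 18 (D = 6*3 = 18)
z = 21/2 (z = (1/2)*21 = 21/2 ≈ 10.500)
K(R) = (18 + R)*(21/2 + R) (K(R) = (R + 18)*(R + 21/2) = (18 + R)*(21/2 + R))
(350 + 75)*(-353 + K(n(3))) = (350 + 75)*(-353 + (189 + 0**2 + (57/2)*0)) = 425*(-353 + (189 + 0 + 0)) = 425*(-353 + 189) = 425*(-164) = -69700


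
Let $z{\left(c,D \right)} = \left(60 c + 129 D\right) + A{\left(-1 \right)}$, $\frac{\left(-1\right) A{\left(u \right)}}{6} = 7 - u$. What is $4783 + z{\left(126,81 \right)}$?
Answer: $22744$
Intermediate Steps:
$A{\left(u \right)} = -42 + 6 u$ ($A{\left(u \right)} = - 6 \left(7 - u\right) = -42 + 6 u$)
$z{\left(c,D \right)} = -48 + 60 c + 129 D$ ($z{\left(c,D \right)} = \left(60 c + 129 D\right) + \left(-42 + 6 \left(-1\right)\right) = \left(60 c + 129 D\right) - 48 = -48 + 60 c + 129 D$)
$4783 + z{\left(126,81 \right)} = 4783 + \left(-48 + 60 \cdot 126 + 129 \cdot 81\right) = 4783 + \left(-48 + 7560 + 10449\right) = 4783 + 17961 = 22744$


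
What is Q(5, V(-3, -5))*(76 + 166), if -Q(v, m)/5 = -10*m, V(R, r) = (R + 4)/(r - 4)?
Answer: -12100/9 ≈ -1344.4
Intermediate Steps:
V(R, r) = (4 + R)/(-4 + r)
Q(v, m) = 50*m (Q(v, m) = -(-50)*m = 50*m)
Q(5, V(-3, -5))*(76 + 166) = (50*((4 - 3)/(-4 - 5)))*(76 + 166) = (50*(1/(-9)))*242 = (50*(-⅑*1))*242 = (50*(-⅑))*242 = -50/9*242 = -12100/9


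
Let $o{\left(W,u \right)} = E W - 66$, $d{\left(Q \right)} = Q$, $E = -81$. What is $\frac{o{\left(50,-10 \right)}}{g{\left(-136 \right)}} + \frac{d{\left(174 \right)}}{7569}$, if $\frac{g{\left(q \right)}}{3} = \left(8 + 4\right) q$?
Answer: $\frac{10219}{11832} \approx 0.86368$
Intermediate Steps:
$o{\left(W,u \right)} = -66 - 81 W$ ($o{\left(W,u \right)} = - 81 W - 66 = -66 - 81 W$)
$g{\left(q \right)} = 36 q$ ($g{\left(q \right)} = 3 \left(8 + 4\right) q = 3 \cdot 12 q = 36 q$)
$\frac{o{\left(50,-10 \right)}}{g{\left(-136 \right)}} + \frac{d{\left(174 \right)}}{7569} = \frac{-66 - 4050}{36 \left(-136\right)} + \frac{174}{7569} = \frac{-66 - 4050}{-4896} + 174 \cdot \frac{1}{7569} = \left(-4116\right) \left(- \frac{1}{4896}\right) + \frac{2}{87} = \frac{343}{408} + \frac{2}{87} = \frac{10219}{11832}$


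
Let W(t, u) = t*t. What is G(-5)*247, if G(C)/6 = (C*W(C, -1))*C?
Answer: 926250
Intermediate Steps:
W(t, u) = t**2
G(C) = 6*C**4 (G(C) = 6*((C*C**2)*C) = 6*(C**3*C) = 6*C**4)
G(-5)*247 = (6*(-5)**4)*247 = (6*625)*247 = 3750*247 = 926250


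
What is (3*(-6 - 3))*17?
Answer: -459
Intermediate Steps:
(3*(-6 - 3))*17 = (3*(-9))*17 = -27*17 = -459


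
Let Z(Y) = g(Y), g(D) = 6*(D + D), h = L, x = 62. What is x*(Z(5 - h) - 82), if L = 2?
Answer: -2852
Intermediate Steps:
h = 2
g(D) = 12*D (g(D) = 6*(2*D) = 12*D)
Z(Y) = 12*Y
x*(Z(5 - h) - 82) = 62*(12*(5 - 1*2) - 82) = 62*(12*(5 - 2) - 82) = 62*(12*3 - 82) = 62*(36 - 82) = 62*(-46) = -2852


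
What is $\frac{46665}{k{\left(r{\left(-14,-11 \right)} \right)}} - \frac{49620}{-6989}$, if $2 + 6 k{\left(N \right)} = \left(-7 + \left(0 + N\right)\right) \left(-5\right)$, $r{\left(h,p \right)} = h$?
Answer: $\frac{1961960970}{719867} \approx 2725.4$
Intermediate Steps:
$k{\left(N \right)} = \frac{11}{2} - \frac{5 N}{6}$ ($k{\left(N \right)} = - \frac{1}{3} + \frac{\left(-7 + \left(0 + N\right)\right) \left(-5\right)}{6} = - \frac{1}{3} + \frac{\left(-7 + N\right) \left(-5\right)}{6} = - \frac{1}{3} + \frac{35 - 5 N}{6} = - \frac{1}{3} - \left(- \frac{35}{6} + \frac{5 N}{6}\right) = \frac{11}{2} - \frac{5 N}{6}$)
$\frac{46665}{k{\left(r{\left(-14,-11 \right)} \right)}} - \frac{49620}{-6989} = \frac{46665}{\frac{11}{2} - - \frac{35}{3}} - \frac{49620}{-6989} = \frac{46665}{\frac{11}{2} + \frac{35}{3}} - - \frac{49620}{6989} = \frac{46665}{\frac{103}{6}} + \frac{49620}{6989} = 46665 \cdot \frac{6}{103} + \frac{49620}{6989} = \frac{279990}{103} + \frac{49620}{6989} = \frac{1961960970}{719867}$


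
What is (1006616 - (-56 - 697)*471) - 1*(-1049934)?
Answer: 2411213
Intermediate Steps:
(1006616 - (-56 - 697)*471) - 1*(-1049934) = (1006616 - (-753)*471) + 1049934 = (1006616 - 1*(-354663)) + 1049934 = (1006616 + 354663) + 1049934 = 1361279 + 1049934 = 2411213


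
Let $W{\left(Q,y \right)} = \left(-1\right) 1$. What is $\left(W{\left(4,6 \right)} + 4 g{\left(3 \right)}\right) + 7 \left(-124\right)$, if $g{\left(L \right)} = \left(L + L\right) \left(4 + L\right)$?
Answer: $-701$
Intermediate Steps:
$W{\left(Q,y \right)} = -1$
$g{\left(L \right)} = 2 L \left(4 + L\right)$
$\left(W{\left(4,6 \right)} + 4 g{\left(3 \right)}\right) + 7 \left(-124\right) = \left(-1 + 4 \cdot 2 \cdot 3 \left(4 + 3\right)\right) + 7 \left(-124\right) = \left(-1 + 4 \cdot 2 \cdot 3 \cdot 7\right) - 868 = \left(-1 + 4 \cdot 42\right) - 868 = \left(-1 + 168\right) - 868 = 167 - 868 = -701$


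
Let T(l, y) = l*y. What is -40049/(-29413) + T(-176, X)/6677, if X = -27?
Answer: 37016159/17853691 ≈ 2.0733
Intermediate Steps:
-40049/(-29413) + T(-176, X)/6677 = -40049/(-29413) - 176*(-27)/6677 = -40049*(-1/29413) + 4752*(1/6677) = 40049/29413 + 432/607 = 37016159/17853691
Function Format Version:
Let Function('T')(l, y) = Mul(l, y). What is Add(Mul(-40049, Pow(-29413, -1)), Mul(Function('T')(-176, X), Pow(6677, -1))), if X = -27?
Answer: Rational(37016159, 17853691) ≈ 2.0733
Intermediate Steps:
Add(Mul(-40049, Pow(-29413, -1)), Mul(Function('T')(-176, X), Pow(6677, -1))) = Add(Mul(-40049, Pow(-29413, -1)), Mul(Mul(-176, -27), Pow(6677, -1))) = Add(Mul(-40049, Rational(-1, 29413)), Mul(4752, Rational(1, 6677))) = Add(Rational(40049, 29413), Rational(432, 607)) = Rational(37016159, 17853691)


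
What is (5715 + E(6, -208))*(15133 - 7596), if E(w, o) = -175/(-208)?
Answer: 8960701615/208 ≈ 4.3080e+7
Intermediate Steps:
E(w, o) = 175/208 (E(w, o) = -175*(-1/208) = 175/208)
(5715 + E(6, -208))*(15133 - 7596) = (5715 + 175/208)*(15133 - 7596) = (1188895/208)*7537 = 8960701615/208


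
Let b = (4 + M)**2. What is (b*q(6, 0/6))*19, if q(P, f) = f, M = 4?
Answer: 0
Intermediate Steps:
b = 64 (b = (4 + 4)**2 = 8**2 = 64)
(b*q(6, 0/6))*19 = (64*(0/6))*19 = (64*(0*(1/6)))*19 = (64*0)*19 = 0*19 = 0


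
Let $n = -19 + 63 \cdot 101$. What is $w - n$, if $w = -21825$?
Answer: $-28169$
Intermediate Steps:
$n = 6344$ ($n = -19 + 6363 = 6344$)
$w - n = -21825 - 6344 = -28169$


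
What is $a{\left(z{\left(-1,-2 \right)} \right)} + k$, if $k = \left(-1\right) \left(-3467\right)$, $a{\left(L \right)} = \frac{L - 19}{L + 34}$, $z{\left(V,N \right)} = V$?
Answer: $\frac{114391}{33} \approx 3466.4$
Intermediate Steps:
$a{\left(L \right)} = \frac{-19 + L}{34 + L}$
$k = 3467$
$a{\left(z{\left(-1,-2 \right)} \right)} + k = \frac{-19 - 1}{34 - 1} + 3467 = \frac{1}{33} \left(-20\right) + 3467 = - \frac{20}{33} + 3467 = \frac{114391}{33}$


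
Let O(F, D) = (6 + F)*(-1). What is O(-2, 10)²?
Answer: 16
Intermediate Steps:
O(F, D) = -6 - F
O(-2, 10)² = (-6 - 1*(-2))² = (-6 + 2)² = (-4)² = 16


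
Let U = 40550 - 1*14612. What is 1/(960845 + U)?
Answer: 1/986783 ≈ 1.0134e-6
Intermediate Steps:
U = 25938 (U = 40550 - 14612 = 25938)
1/(960845 + U) = 1/(960845 + 25938) = 1/986783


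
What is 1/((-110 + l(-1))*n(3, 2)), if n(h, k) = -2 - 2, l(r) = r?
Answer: 1/444 ≈ 0.0022523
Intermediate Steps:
n(h, k) = -4
1/((-110 + l(-1))*n(3, 2)) = 1/((-110 - 1)*(-4)) = 1/(-111*(-4)) = 1/444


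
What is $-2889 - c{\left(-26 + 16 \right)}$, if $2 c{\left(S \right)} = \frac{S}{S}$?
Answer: $- \frac{5779}{2} \approx -2889.5$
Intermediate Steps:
$c{\left(S \right)} = \frac{1}{2}$ ($c{\left(S \right)} = \frac{S \frac{1}{S}}{2} = \frac{1}{2} \cdot 1 = \frac{1}{2}$)
$-2889 - c{\left(-26 + 16 \right)} = -2889 - \frac{1}{2} = - \frac{5779}{2}$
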